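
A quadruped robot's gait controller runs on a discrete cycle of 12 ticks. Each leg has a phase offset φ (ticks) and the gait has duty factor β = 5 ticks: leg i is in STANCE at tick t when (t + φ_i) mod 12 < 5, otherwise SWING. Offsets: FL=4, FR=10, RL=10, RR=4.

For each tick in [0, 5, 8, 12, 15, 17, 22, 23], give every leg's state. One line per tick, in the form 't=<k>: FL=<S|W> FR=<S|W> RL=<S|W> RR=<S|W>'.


t=0: phase=(4,10,10,4) vs β=5 → FL=S FR=W RL=W RR=S
t=5: phase=(9,3,3,9) vs β=5 → FL=W FR=S RL=S RR=W
t=8: phase=(0,6,6,0) vs β=5 → FL=S FR=W RL=W RR=S
t=12: phase=(4,10,10,4) vs β=5 → FL=S FR=W RL=W RR=S
t=15: phase=(7,1,1,7) vs β=5 → FL=W FR=S RL=S RR=W
t=17: phase=(9,3,3,9) vs β=5 → FL=W FR=S RL=S RR=W
t=22: phase=(2,8,8,2) vs β=5 → FL=S FR=W RL=W RR=S
t=23: phase=(3,9,9,3) vs β=5 → FL=S FR=W RL=W RR=S

t=0: FL=S FR=W RL=W RR=S
t=5: FL=W FR=S RL=S RR=W
t=8: FL=S FR=W RL=W RR=S
t=12: FL=S FR=W RL=W RR=S
t=15: FL=W FR=S RL=S RR=W
t=17: FL=W FR=S RL=S RR=W
t=22: FL=S FR=W RL=W RR=S
t=23: FL=S FR=W RL=W RR=S


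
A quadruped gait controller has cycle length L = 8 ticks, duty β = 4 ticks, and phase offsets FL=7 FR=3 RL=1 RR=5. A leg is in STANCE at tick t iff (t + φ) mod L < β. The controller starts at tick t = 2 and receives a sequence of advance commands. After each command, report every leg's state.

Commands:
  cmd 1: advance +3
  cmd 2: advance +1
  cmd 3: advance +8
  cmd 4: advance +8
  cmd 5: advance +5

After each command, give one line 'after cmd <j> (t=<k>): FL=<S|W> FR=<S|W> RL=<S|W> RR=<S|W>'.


start t=2: FL=S FR=W RL=S RR=W
cmd 1: advance +3 → t=5, phase=(4,0,6,2) → FL=W FR=S RL=W RR=S
cmd 2: advance +1 → t=6, phase=(5,1,7,3) → FL=W FR=S RL=W RR=S
cmd 3: advance +8 → t=14, phase=(5,1,7,3) → FL=W FR=S RL=W RR=S
cmd 4: advance +8 → t=22, phase=(5,1,7,3) → FL=W FR=S RL=W RR=S
cmd 5: advance +5 → t=27, phase=(2,6,4,0) → FL=S FR=W RL=W RR=S

after cmd 1 (t=5): FL=W FR=S RL=W RR=S
after cmd 2 (t=6): FL=W FR=S RL=W RR=S
after cmd 3 (t=14): FL=W FR=S RL=W RR=S
after cmd 4 (t=22): FL=W FR=S RL=W RR=S
after cmd 5 (t=27): FL=S FR=W RL=W RR=S


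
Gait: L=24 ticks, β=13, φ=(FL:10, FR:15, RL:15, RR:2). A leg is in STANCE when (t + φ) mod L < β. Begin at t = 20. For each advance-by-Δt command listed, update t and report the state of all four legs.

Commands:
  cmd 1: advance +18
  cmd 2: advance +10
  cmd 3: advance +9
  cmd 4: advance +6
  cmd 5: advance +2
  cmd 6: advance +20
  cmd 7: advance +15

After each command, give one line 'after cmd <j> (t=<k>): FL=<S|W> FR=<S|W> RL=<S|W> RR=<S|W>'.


after cmd 1 (t=38): FL=S FR=S RL=S RR=W
after cmd 2 (t=48): FL=S FR=W RL=W RR=S
after cmd 3 (t=57): FL=W FR=S RL=S RR=S
after cmd 4 (t=63): FL=S FR=S RL=S RR=W
after cmd 5 (t=65): FL=S FR=S RL=S RR=W
after cmd 6 (t=85): FL=W FR=S RL=S RR=W
after cmd 7 (t=100): FL=W FR=W RL=W RR=S

start t=20: FL=S FR=S RL=S RR=W
cmd 1: advance +18 → t=38, phase=(0,5,5,16) → FL=S FR=S RL=S RR=W
cmd 2: advance +10 → t=48, phase=(10,15,15,2) → FL=S FR=W RL=W RR=S
cmd 3: advance +9 → t=57, phase=(19,0,0,11) → FL=W FR=S RL=S RR=S
cmd 4: advance +6 → t=63, phase=(1,6,6,17) → FL=S FR=S RL=S RR=W
cmd 5: advance +2 → t=65, phase=(3,8,8,19) → FL=S FR=S RL=S RR=W
cmd 6: advance +20 → t=85, phase=(23,4,4,15) → FL=W FR=S RL=S RR=W
cmd 7: advance +15 → t=100, phase=(14,19,19,6) → FL=W FR=W RL=W RR=S


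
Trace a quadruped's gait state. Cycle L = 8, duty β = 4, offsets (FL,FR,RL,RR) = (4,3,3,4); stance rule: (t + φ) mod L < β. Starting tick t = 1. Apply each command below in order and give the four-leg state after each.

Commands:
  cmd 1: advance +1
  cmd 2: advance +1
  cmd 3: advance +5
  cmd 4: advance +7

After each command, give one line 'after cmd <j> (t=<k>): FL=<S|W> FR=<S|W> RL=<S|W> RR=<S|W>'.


start t=1: FL=W FR=W RL=W RR=W
cmd 1: advance +1 → t=2, phase=(6,5,5,6) → FL=W FR=W RL=W RR=W
cmd 2: advance +1 → t=3, phase=(7,6,6,7) → FL=W FR=W RL=W RR=W
cmd 3: advance +5 → t=8, phase=(4,3,3,4) → FL=W FR=S RL=S RR=W
cmd 4: advance +7 → t=15, phase=(3,2,2,3) → FL=S FR=S RL=S RR=S

after cmd 1 (t=2): FL=W FR=W RL=W RR=W
after cmd 2 (t=3): FL=W FR=W RL=W RR=W
after cmd 3 (t=8): FL=W FR=S RL=S RR=W
after cmd 4 (t=15): FL=S FR=S RL=S RR=S


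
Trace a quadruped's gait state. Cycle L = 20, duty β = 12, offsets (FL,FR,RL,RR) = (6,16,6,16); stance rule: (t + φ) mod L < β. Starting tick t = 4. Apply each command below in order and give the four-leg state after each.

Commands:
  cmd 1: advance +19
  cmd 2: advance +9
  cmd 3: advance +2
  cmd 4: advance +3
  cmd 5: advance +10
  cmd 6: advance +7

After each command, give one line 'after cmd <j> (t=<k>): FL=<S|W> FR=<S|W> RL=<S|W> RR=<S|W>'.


after cmd 1 (t=23): FL=S FR=W RL=S RR=W
after cmd 2 (t=32): FL=W FR=S RL=W RR=S
after cmd 3 (t=34): FL=S FR=S RL=S RR=S
after cmd 4 (t=37): FL=S FR=W RL=S RR=W
after cmd 5 (t=47): FL=W FR=S RL=W RR=S
after cmd 6 (t=54): FL=S FR=S RL=S RR=S

start t=4: FL=S FR=S RL=S RR=S
cmd 1: advance +19 → t=23, phase=(9,19,9,19) → FL=S FR=W RL=S RR=W
cmd 2: advance +9 → t=32, phase=(18,8,18,8) → FL=W FR=S RL=W RR=S
cmd 3: advance +2 → t=34, phase=(0,10,0,10) → FL=S FR=S RL=S RR=S
cmd 4: advance +3 → t=37, phase=(3,13,3,13) → FL=S FR=W RL=S RR=W
cmd 5: advance +10 → t=47, phase=(13,3,13,3) → FL=W FR=S RL=W RR=S
cmd 6: advance +7 → t=54, phase=(0,10,0,10) → FL=S FR=S RL=S RR=S


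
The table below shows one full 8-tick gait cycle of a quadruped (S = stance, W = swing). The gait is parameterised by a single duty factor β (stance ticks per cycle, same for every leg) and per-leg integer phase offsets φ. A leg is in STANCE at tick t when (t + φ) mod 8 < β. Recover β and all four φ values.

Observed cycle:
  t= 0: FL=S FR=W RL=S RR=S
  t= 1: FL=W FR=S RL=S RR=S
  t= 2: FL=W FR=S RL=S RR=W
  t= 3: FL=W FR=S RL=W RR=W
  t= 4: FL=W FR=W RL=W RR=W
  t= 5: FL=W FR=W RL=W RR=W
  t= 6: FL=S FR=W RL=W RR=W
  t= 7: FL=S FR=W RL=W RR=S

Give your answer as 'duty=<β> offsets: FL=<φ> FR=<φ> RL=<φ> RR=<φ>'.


duty β = stance ticks per leg = 3
FL: stance ticks = 3; W→S at t=6 → φ=2
FR: stance ticks = 3; W→S at t=1 → φ=7
RL: stance ticks = 3; W→S at t=0 → φ=0
RR: stance ticks = 3; W→S at t=7 → φ=1

duty=3 offsets: FL=2 FR=7 RL=0 RR=1


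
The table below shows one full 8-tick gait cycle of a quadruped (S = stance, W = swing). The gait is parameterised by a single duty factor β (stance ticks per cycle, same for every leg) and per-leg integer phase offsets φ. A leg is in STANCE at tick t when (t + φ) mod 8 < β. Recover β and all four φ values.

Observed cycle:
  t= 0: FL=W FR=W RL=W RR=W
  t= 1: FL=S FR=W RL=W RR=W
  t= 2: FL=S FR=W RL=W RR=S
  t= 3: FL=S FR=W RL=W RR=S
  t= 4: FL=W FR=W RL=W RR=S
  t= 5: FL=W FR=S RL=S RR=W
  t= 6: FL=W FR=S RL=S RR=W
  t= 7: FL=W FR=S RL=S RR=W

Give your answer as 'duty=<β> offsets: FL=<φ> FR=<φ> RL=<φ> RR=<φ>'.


duty β = stance ticks per leg = 3
FL: stance ticks = 3; W→S at t=1 → φ=7
FR: stance ticks = 3; W→S at t=5 → φ=3
RL: stance ticks = 3; W→S at t=5 → φ=3
RR: stance ticks = 3; W→S at t=2 → φ=6

duty=3 offsets: FL=7 FR=3 RL=3 RR=6


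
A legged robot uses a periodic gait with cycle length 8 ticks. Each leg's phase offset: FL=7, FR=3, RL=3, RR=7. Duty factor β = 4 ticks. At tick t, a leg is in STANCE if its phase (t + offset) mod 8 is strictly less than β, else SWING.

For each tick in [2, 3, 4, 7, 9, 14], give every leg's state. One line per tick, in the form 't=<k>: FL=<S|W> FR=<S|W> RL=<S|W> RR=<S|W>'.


t=2: phase=(1,5,5,1) vs β=4 → FL=S FR=W RL=W RR=S
t=3: phase=(2,6,6,2) vs β=4 → FL=S FR=W RL=W RR=S
t=4: phase=(3,7,7,3) vs β=4 → FL=S FR=W RL=W RR=S
t=7: phase=(6,2,2,6) vs β=4 → FL=W FR=S RL=S RR=W
t=9: phase=(0,4,4,0) vs β=4 → FL=S FR=W RL=W RR=S
t=14: phase=(5,1,1,5) vs β=4 → FL=W FR=S RL=S RR=W

t=2: FL=S FR=W RL=W RR=S
t=3: FL=S FR=W RL=W RR=S
t=4: FL=S FR=W RL=W RR=S
t=7: FL=W FR=S RL=S RR=W
t=9: FL=S FR=W RL=W RR=S
t=14: FL=W FR=S RL=S RR=W


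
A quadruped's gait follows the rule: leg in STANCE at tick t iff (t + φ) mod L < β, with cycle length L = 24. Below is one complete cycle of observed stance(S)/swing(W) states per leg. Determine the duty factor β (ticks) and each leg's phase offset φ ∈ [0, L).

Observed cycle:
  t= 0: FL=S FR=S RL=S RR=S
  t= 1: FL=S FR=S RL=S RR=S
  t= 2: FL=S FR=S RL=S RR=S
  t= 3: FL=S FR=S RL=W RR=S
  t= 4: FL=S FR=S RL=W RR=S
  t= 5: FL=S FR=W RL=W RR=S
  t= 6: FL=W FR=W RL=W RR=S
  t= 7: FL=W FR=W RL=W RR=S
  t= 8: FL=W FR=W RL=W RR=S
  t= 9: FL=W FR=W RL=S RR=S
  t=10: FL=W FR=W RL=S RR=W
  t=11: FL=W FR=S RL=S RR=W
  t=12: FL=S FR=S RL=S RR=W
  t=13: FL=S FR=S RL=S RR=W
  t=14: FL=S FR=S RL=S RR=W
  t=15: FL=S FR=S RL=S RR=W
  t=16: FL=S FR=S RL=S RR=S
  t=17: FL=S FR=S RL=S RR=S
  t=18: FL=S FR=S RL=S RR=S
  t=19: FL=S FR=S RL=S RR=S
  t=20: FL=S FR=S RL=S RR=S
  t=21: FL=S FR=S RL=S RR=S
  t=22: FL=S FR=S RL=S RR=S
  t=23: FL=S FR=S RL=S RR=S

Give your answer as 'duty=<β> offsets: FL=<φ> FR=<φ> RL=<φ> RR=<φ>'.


duty β = stance ticks per leg = 18
FL: stance ticks = 18; W→S at t=12 → φ=12
FR: stance ticks = 18; W→S at t=11 → φ=13
RL: stance ticks = 18; W→S at t=9 → φ=15
RR: stance ticks = 18; W→S at t=16 → φ=8

duty=18 offsets: FL=12 FR=13 RL=15 RR=8


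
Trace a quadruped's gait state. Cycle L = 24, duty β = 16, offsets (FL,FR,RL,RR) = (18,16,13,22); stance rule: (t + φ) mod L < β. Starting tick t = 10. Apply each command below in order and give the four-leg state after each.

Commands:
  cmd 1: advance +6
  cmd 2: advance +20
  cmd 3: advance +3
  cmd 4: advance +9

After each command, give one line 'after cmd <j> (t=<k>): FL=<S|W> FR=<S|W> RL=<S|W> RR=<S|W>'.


start t=10: FL=S FR=S RL=W RR=S
cmd 1: advance +6 → t=16, phase=(10,8,5,14) → FL=S FR=S RL=S RR=S
cmd 2: advance +20 → t=36, phase=(6,4,1,10) → FL=S FR=S RL=S RR=S
cmd 3: advance +3 → t=39, phase=(9,7,4,13) → FL=S FR=S RL=S RR=S
cmd 4: advance +9 → t=48, phase=(18,16,13,22) → FL=W FR=W RL=S RR=W

after cmd 1 (t=16): FL=S FR=S RL=S RR=S
after cmd 2 (t=36): FL=S FR=S RL=S RR=S
after cmd 3 (t=39): FL=S FR=S RL=S RR=S
after cmd 4 (t=48): FL=W FR=W RL=S RR=W


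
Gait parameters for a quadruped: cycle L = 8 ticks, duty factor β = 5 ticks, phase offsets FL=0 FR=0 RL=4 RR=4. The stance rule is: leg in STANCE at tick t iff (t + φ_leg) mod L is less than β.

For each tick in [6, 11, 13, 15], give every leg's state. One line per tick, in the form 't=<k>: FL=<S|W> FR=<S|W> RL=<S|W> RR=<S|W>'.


t=6: FL=W FR=W RL=S RR=S
t=11: FL=S FR=S RL=W RR=W
t=13: FL=W FR=W RL=S RR=S
t=15: FL=W FR=W RL=S RR=S

t=6: phase=(6,6,2,2) vs β=5 → FL=W FR=W RL=S RR=S
t=11: phase=(3,3,7,7) vs β=5 → FL=S FR=S RL=W RR=W
t=13: phase=(5,5,1,1) vs β=5 → FL=W FR=W RL=S RR=S
t=15: phase=(7,7,3,3) vs β=5 → FL=W FR=W RL=S RR=S


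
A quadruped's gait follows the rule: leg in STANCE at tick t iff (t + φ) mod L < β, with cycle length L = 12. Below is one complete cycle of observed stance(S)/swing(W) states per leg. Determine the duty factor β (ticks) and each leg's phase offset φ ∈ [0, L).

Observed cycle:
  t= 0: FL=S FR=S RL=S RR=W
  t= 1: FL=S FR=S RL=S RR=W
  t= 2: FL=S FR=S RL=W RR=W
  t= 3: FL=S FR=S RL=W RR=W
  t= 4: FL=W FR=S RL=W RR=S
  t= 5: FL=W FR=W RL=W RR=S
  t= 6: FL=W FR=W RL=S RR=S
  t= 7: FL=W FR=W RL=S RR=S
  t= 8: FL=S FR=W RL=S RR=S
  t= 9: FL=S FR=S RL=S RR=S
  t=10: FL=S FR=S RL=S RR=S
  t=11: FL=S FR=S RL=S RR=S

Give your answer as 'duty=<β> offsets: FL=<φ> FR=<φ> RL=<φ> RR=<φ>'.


duty=8 offsets: FL=4 FR=3 RL=6 RR=8

duty β = stance ticks per leg = 8
FL: stance ticks = 8; W→S at t=8 → φ=4
FR: stance ticks = 8; W→S at t=9 → φ=3
RL: stance ticks = 8; W→S at t=6 → φ=6
RR: stance ticks = 8; W→S at t=4 → φ=8


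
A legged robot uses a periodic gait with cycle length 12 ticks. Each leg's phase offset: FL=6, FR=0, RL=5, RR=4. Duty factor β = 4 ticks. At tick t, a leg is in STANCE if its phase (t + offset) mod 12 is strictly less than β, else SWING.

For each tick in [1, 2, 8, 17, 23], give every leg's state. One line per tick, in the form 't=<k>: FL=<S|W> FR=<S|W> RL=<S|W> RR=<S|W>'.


t=1: FL=W FR=S RL=W RR=W
t=2: FL=W FR=S RL=W RR=W
t=8: FL=S FR=W RL=S RR=S
t=17: FL=W FR=W RL=W RR=W
t=23: FL=W FR=W RL=W RR=S

t=1: phase=(7,1,6,5) vs β=4 → FL=W FR=S RL=W RR=W
t=2: phase=(8,2,7,6) vs β=4 → FL=W FR=S RL=W RR=W
t=8: phase=(2,8,1,0) vs β=4 → FL=S FR=W RL=S RR=S
t=17: phase=(11,5,10,9) vs β=4 → FL=W FR=W RL=W RR=W
t=23: phase=(5,11,4,3) vs β=4 → FL=W FR=W RL=W RR=S


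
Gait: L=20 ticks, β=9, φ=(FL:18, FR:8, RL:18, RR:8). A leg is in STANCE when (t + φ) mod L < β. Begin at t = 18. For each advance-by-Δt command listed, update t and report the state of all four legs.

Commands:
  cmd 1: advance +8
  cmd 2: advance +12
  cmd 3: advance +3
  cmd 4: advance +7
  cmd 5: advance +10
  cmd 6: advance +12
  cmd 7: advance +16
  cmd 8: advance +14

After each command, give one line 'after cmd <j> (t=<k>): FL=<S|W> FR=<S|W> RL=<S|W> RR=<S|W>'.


after cmd 1 (t=26): FL=S FR=W RL=S RR=W
after cmd 2 (t=38): FL=W FR=S RL=W RR=S
after cmd 3 (t=41): FL=W FR=W RL=W RR=W
after cmd 4 (t=48): FL=S FR=W RL=S RR=W
after cmd 5 (t=58): FL=W FR=S RL=W RR=S
after cmd 6 (t=70): FL=S FR=W RL=S RR=W
after cmd 7 (t=86): FL=S FR=W RL=S RR=W
after cmd 8 (t=100): FL=W FR=S RL=W RR=S

start t=18: FL=W FR=S RL=W RR=S
cmd 1: advance +8 → t=26, phase=(4,14,4,14) → FL=S FR=W RL=S RR=W
cmd 2: advance +12 → t=38, phase=(16,6,16,6) → FL=W FR=S RL=W RR=S
cmd 3: advance +3 → t=41, phase=(19,9,19,9) → FL=W FR=W RL=W RR=W
cmd 4: advance +7 → t=48, phase=(6,16,6,16) → FL=S FR=W RL=S RR=W
cmd 5: advance +10 → t=58, phase=(16,6,16,6) → FL=W FR=S RL=W RR=S
cmd 6: advance +12 → t=70, phase=(8,18,8,18) → FL=S FR=W RL=S RR=W
cmd 7: advance +16 → t=86, phase=(4,14,4,14) → FL=S FR=W RL=S RR=W
cmd 8: advance +14 → t=100, phase=(18,8,18,8) → FL=W FR=S RL=W RR=S


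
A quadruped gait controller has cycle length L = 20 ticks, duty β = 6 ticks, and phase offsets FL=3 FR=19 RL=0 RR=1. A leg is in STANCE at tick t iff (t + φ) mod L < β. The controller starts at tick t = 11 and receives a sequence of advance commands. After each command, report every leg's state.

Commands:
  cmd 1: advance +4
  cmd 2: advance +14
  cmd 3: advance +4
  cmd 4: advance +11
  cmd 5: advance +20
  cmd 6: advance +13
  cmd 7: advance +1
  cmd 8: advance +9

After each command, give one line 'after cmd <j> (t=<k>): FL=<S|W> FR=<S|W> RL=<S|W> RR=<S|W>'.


start t=11: FL=W FR=W RL=W RR=W
cmd 1: advance +4 → t=15, phase=(18,14,15,16) → FL=W FR=W RL=W RR=W
cmd 2: advance +14 → t=29, phase=(12,8,9,10) → FL=W FR=W RL=W RR=W
cmd 3: advance +4 → t=33, phase=(16,12,13,14) → FL=W FR=W RL=W RR=W
cmd 4: advance +11 → t=44, phase=(7,3,4,5) → FL=W FR=S RL=S RR=S
cmd 5: advance +20 → t=64, phase=(7,3,4,5) → FL=W FR=S RL=S RR=S
cmd 6: advance +13 → t=77, phase=(0,16,17,18) → FL=S FR=W RL=W RR=W
cmd 7: advance +1 → t=78, phase=(1,17,18,19) → FL=S FR=W RL=W RR=W
cmd 8: advance +9 → t=87, phase=(10,6,7,8) → FL=W FR=W RL=W RR=W

after cmd 1 (t=15): FL=W FR=W RL=W RR=W
after cmd 2 (t=29): FL=W FR=W RL=W RR=W
after cmd 3 (t=33): FL=W FR=W RL=W RR=W
after cmd 4 (t=44): FL=W FR=S RL=S RR=S
after cmd 5 (t=64): FL=W FR=S RL=S RR=S
after cmd 6 (t=77): FL=S FR=W RL=W RR=W
after cmd 7 (t=78): FL=S FR=W RL=W RR=W
after cmd 8 (t=87): FL=W FR=W RL=W RR=W


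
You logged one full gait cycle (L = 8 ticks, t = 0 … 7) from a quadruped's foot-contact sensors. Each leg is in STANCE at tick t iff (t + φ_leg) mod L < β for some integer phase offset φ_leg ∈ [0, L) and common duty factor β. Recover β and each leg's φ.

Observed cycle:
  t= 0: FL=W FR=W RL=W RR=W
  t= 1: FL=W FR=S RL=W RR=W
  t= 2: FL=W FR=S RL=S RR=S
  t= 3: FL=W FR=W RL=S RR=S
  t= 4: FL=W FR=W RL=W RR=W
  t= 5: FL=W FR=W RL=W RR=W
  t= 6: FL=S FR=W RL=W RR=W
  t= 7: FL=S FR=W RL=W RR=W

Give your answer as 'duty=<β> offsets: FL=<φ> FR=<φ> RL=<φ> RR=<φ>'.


duty β = stance ticks per leg = 2
FL: stance ticks = 2; W→S at t=6 → φ=2
FR: stance ticks = 2; W→S at t=1 → φ=7
RL: stance ticks = 2; W→S at t=2 → φ=6
RR: stance ticks = 2; W→S at t=2 → φ=6

duty=2 offsets: FL=2 FR=7 RL=6 RR=6


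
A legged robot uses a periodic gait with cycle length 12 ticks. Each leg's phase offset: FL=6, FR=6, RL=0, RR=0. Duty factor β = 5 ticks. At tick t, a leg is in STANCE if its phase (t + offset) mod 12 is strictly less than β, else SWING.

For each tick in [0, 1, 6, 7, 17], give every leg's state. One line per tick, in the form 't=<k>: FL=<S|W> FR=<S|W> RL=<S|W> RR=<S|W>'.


t=0: FL=W FR=W RL=S RR=S
t=1: FL=W FR=W RL=S RR=S
t=6: FL=S FR=S RL=W RR=W
t=7: FL=S FR=S RL=W RR=W
t=17: FL=W FR=W RL=W RR=W

t=0: phase=(6,6,0,0) vs β=5 → FL=W FR=W RL=S RR=S
t=1: phase=(7,7,1,1) vs β=5 → FL=W FR=W RL=S RR=S
t=6: phase=(0,0,6,6) vs β=5 → FL=S FR=S RL=W RR=W
t=7: phase=(1,1,7,7) vs β=5 → FL=S FR=S RL=W RR=W
t=17: phase=(11,11,5,5) vs β=5 → FL=W FR=W RL=W RR=W


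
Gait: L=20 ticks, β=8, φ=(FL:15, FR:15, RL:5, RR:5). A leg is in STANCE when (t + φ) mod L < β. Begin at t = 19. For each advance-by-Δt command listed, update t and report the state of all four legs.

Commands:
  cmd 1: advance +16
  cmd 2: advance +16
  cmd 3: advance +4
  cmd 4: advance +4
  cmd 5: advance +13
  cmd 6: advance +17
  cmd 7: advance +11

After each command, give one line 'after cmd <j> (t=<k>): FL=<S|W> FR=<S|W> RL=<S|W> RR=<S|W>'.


after cmd 1 (t=35): FL=W FR=W RL=S RR=S
after cmd 2 (t=51): FL=S FR=S RL=W RR=W
after cmd 3 (t=55): FL=W FR=W RL=S RR=S
after cmd 4 (t=59): FL=W FR=W RL=S RR=S
after cmd 5 (t=72): FL=S FR=S RL=W RR=W
after cmd 6 (t=89): FL=S FR=S RL=W RR=W
after cmd 7 (t=100): FL=W FR=W RL=S RR=S

start t=19: FL=W FR=W RL=S RR=S
cmd 1: advance +16 → t=35, phase=(10,10,0,0) → FL=W FR=W RL=S RR=S
cmd 2: advance +16 → t=51, phase=(6,6,16,16) → FL=S FR=S RL=W RR=W
cmd 3: advance +4 → t=55, phase=(10,10,0,0) → FL=W FR=W RL=S RR=S
cmd 4: advance +4 → t=59, phase=(14,14,4,4) → FL=W FR=W RL=S RR=S
cmd 5: advance +13 → t=72, phase=(7,7,17,17) → FL=S FR=S RL=W RR=W
cmd 6: advance +17 → t=89, phase=(4,4,14,14) → FL=S FR=S RL=W RR=W
cmd 7: advance +11 → t=100, phase=(15,15,5,5) → FL=W FR=W RL=S RR=S


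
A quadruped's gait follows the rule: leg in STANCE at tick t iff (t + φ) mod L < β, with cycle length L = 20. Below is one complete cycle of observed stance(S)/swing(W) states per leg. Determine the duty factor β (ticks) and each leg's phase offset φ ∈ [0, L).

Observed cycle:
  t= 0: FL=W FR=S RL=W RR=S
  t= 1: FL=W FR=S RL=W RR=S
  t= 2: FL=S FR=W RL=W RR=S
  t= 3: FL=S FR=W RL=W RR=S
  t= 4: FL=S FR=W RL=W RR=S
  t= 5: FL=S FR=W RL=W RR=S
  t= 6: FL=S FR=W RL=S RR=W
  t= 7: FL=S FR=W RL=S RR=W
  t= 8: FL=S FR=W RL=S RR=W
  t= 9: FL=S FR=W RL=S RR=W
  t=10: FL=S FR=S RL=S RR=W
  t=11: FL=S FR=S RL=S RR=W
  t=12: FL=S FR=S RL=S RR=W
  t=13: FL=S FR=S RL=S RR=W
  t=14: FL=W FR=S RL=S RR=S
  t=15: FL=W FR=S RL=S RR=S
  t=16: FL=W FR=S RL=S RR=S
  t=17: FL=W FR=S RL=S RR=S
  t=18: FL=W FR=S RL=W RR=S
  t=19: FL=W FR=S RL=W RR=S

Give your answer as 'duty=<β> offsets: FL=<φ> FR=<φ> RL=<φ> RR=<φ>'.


duty β = stance ticks per leg = 12
FL: stance ticks = 12; W→S at t=2 → φ=18
FR: stance ticks = 12; W→S at t=10 → φ=10
RL: stance ticks = 12; W→S at t=6 → φ=14
RR: stance ticks = 12; W→S at t=14 → φ=6

duty=12 offsets: FL=18 FR=10 RL=14 RR=6


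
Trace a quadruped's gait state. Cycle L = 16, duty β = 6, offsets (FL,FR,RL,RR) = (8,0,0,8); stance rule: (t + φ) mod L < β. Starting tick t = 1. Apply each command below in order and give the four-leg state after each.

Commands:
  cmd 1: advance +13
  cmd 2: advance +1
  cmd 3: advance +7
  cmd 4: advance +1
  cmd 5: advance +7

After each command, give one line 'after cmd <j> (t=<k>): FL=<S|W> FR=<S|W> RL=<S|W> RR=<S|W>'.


start t=1: FL=W FR=S RL=S RR=W
cmd 1: advance +13 → t=14, phase=(6,14,14,6) → FL=W FR=W RL=W RR=W
cmd 2: advance +1 → t=15, phase=(7,15,15,7) → FL=W FR=W RL=W RR=W
cmd 3: advance +7 → t=22, phase=(14,6,6,14) → FL=W FR=W RL=W RR=W
cmd 4: advance +1 → t=23, phase=(15,7,7,15) → FL=W FR=W RL=W RR=W
cmd 5: advance +7 → t=30, phase=(6,14,14,6) → FL=W FR=W RL=W RR=W

after cmd 1 (t=14): FL=W FR=W RL=W RR=W
after cmd 2 (t=15): FL=W FR=W RL=W RR=W
after cmd 3 (t=22): FL=W FR=W RL=W RR=W
after cmd 4 (t=23): FL=W FR=W RL=W RR=W
after cmd 5 (t=30): FL=W FR=W RL=W RR=W


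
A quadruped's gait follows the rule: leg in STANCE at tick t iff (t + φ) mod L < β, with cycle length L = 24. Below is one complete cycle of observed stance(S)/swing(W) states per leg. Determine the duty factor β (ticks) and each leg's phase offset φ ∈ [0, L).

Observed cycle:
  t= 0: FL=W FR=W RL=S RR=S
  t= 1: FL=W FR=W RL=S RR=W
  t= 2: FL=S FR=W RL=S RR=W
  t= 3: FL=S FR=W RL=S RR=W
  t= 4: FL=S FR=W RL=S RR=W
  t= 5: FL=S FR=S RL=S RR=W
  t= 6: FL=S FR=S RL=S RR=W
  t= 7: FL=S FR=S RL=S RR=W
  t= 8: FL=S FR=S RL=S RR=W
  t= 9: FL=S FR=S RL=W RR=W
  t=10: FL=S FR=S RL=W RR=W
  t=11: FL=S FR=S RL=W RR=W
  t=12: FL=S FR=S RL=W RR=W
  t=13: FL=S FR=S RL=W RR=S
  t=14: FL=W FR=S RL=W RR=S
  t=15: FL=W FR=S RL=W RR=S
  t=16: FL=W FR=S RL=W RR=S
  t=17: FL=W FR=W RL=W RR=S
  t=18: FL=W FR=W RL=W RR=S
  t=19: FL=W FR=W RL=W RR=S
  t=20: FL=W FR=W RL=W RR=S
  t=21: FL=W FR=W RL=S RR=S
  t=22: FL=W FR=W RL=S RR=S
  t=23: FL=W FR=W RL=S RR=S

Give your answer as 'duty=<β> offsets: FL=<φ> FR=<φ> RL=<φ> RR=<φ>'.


duty=12 offsets: FL=22 FR=19 RL=3 RR=11

duty β = stance ticks per leg = 12
FL: stance ticks = 12; W→S at t=2 → φ=22
FR: stance ticks = 12; W→S at t=5 → φ=19
RL: stance ticks = 12; W→S at t=21 → φ=3
RR: stance ticks = 12; W→S at t=13 → φ=11


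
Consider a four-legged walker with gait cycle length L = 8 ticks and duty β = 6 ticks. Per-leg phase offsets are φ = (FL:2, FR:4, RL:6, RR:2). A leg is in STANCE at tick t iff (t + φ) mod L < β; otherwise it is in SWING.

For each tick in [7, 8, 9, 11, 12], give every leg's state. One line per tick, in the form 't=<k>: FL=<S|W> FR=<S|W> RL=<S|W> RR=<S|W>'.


t=7: phase=(1,3,5,1) vs β=6 → FL=S FR=S RL=S RR=S
t=8: phase=(2,4,6,2) vs β=6 → FL=S FR=S RL=W RR=S
t=9: phase=(3,5,7,3) vs β=6 → FL=S FR=S RL=W RR=S
t=11: phase=(5,7,1,5) vs β=6 → FL=S FR=W RL=S RR=S
t=12: phase=(6,0,2,6) vs β=6 → FL=W FR=S RL=S RR=W

t=7: FL=S FR=S RL=S RR=S
t=8: FL=S FR=S RL=W RR=S
t=9: FL=S FR=S RL=W RR=S
t=11: FL=S FR=W RL=S RR=S
t=12: FL=W FR=S RL=S RR=W


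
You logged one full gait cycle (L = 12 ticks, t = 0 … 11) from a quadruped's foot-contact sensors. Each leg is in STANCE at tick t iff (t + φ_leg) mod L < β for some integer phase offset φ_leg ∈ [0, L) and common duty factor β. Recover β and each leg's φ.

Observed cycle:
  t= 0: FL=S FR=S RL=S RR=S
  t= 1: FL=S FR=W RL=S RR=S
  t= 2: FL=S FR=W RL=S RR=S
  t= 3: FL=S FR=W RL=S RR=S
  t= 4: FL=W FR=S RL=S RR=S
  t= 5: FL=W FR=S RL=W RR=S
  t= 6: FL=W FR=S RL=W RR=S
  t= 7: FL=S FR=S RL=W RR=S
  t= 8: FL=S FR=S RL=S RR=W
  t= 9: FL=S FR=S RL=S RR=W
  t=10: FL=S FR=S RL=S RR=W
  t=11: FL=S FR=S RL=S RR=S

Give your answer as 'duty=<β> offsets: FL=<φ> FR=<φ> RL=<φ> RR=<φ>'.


duty=9 offsets: FL=5 FR=8 RL=4 RR=1

duty β = stance ticks per leg = 9
FL: stance ticks = 9; W→S at t=7 → φ=5
FR: stance ticks = 9; W→S at t=4 → φ=8
RL: stance ticks = 9; W→S at t=8 → φ=4
RR: stance ticks = 9; W→S at t=11 → φ=1


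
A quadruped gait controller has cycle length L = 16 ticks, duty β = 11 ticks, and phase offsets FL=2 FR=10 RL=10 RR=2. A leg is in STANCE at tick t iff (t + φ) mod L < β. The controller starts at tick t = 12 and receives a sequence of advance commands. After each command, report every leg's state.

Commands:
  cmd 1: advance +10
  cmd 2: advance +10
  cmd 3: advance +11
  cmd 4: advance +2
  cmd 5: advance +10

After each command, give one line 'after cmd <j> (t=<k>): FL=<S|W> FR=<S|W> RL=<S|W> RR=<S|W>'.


start t=12: FL=W FR=S RL=S RR=W
cmd 1: advance +10 → t=22, phase=(8,0,0,8) → FL=S FR=S RL=S RR=S
cmd 2: advance +10 → t=32, phase=(2,10,10,2) → FL=S FR=S RL=S RR=S
cmd 3: advance +11 → t=43, phase=(13,5,5,13) → FL=W FR=S RL=S RR=W
cmd 4: advance +2 → t=45, phase=(15,7,7,15) → FL=W FR=S RL=S RR=W
cmd 5: advance +10 → t=55, phase=(9,1,1,9) → FL=S FR=S RL=S RR=S

after cmd 1 (t=22): FL=S FR=S RL=S RR=S
after cmd 2 (t=32): FL=S FR=S RL=S RR=S
after cmd 3 (t=43): FL=W FR=S RL=S RR=W
after cmd 4 (t=45): FL=W FR=S RL=S RR=W
after cmd 5 (t=55): FL=S FR=S RL=S RR=S


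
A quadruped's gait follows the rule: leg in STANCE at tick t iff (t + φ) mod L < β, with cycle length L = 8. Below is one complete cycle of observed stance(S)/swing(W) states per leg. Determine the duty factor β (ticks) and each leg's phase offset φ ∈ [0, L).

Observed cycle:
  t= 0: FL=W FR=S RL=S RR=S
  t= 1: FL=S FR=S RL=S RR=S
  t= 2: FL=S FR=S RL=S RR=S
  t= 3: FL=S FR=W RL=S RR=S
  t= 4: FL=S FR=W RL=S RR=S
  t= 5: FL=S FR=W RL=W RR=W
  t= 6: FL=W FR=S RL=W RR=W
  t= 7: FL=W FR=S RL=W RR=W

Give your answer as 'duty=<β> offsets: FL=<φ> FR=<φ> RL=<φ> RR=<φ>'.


duty=5 offsets: FL=7 FR=2 RL=0 RR=0

duty β = stance ticks per leg = 5
FL: stance ticks = 5; W→S at t=1 → φ=7
FR: stance ticks = 5; W→S at t=6 → φ=2
RL: stance ticks = 5; W→S at t=0 → φ=0
RR: stance ticks = 5; W→S at t=0 → φ=0


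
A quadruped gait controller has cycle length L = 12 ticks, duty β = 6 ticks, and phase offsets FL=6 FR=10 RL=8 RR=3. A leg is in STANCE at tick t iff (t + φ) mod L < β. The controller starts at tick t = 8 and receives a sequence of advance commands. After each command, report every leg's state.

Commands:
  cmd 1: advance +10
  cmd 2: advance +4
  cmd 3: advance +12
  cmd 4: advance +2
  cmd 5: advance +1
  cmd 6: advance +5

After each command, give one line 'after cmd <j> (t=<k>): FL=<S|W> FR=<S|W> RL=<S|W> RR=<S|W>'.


after cmd 1 (t=18): FL=S FR=S RL=S RR=W
after cmd 2 (t=22): FL=S FR=W RL=W RR=S
after cmd 3 (t=34): FL=S FR=W RL=W RR=S
after cmd 4 (t=36): FL=W FR=W RL=W RR=S
after cmd 5 (t=37): FL=W FR=W RL=W RR=S
after cmd 6 (t=42): FL=S FR=S RL=S RR=W

start t=8: FL=S FR=W RL=S RR=W
cmd 1: advance +10 → t=18, phase=(0,4,2,9) → FL=S FR=S RL=S RR=W
cmd 2: advance +4 → t=22, phase=(4,8,6,1) → FL=S FR=W RL=W RR=S
cmd 3: advance +12 → t=34, phase=(4,8,6,1) → FL=S FR=W RL=W RR=S
cmd 4: advance +2 → t=36, phase=(6,10,8,3) → FL=W FR=W RL=W RR=S
cmd 5: advance +1 → t=37, phase=(7,11,9,4) → FL=W FR=W RL=W RR=S
cmd 6: advance +5 → t=42, phase=(0,4,2,9) → FL=S FR=S RL=S RR=W


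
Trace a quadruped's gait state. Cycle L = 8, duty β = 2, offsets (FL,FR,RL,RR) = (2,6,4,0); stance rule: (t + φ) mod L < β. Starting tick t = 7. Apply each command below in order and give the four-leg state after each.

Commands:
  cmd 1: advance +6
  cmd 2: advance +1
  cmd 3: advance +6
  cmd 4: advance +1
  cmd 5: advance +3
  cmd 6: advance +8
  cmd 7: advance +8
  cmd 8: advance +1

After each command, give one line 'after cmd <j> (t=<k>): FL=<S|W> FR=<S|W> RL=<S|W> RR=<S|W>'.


start t=7: FL=S FR=W RL=W RR=W
cmd 1: advance +6 → t=13, phase=(7,3,1,5) → FL=W FR=W RL=S RR=W
cmd 2: advance +1 → t=14, phase=(0,4,2,6) → FL=S FR=W RL=W RR=W
cmd 3: advance +6 → t=20, phase=(6,2,0,4) → FL=W FR=W RL=S RR=W
cmd 4: advance +1 → t=21, phase=(7,3,1,5) → FL=W FR=W RL=S RR=W
cmd 5: advance +3 → t=24, phase=(2,6,4,0) → FL=W FR=W RL=W RR=S
cmd 6: advance +8 → t=32, phase=(2,6,4,0) → FL=W FR=W RL=W RR=S
cmd 7: advance +8 → t=40, phase=(2,6,4,0) → FL=W FR=W RL=W RR=S
cmd 8: advance +1 → t=41, phase=(3,7,5,1) → FL=W FR=W RL=W RR=S

after cmd 1 (t=13): FL=W FR=W RL=S RR=W
after cmd 2 (t=14): FL=S FR=W RL=W RR=W
after cmd 3 (t=20): FL=W FR=W RL=S RR=W
after cmd 4 (t=21): FL=W FR=W RL=S RR=W
after cmd 5 (t=24): FL=W FR=W RL=W RR=S
after cmd 6 (t=32): FL=W FR=W RL=W RR=S
after cmd 7 (t=40): FL=W FR=W RL=W RR=S
after cmd 8 (t=41): FL=W FR=W RL=W RR=S


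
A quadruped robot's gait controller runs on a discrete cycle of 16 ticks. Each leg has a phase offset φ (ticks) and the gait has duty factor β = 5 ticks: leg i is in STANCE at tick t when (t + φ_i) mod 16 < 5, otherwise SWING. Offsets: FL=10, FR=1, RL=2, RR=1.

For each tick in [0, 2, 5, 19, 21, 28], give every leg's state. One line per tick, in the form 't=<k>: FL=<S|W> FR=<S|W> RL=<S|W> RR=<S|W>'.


t=0: phase=(10,1,2,1) vs β=5 → FL=W FR=S RL=S RR=S
t=2: phase=(12,3,4,3) vs β=5 → FL=W FR=S RL=S RR=S
t=5: phase=(15,6,7,6) vs β=5 → FL=W FR=W RL=W RR=W
t=19: phase=(13,4,5,4) vs β=5 → FL=W FR=S RL=W RR=S
t=21: phase=(15,6,7,6) vs β=5 → FL=W FR=W RL=W RR=W
t=28: phase=(6,13,14,13) vs β=5 → FL=W FR=W RL=W RR=W

t=0: FL=W FR=S RL=S RR=S
t=2: FL=W FR=S RL=S RR=S
t=5: FL=W FR=W RL=W RR=W
t=19: FL=W FR=S RL=W RR=S
t=21: FL=W FR=W RL=W RR=W
t=28: FL=W FR=W RL=W RR=W


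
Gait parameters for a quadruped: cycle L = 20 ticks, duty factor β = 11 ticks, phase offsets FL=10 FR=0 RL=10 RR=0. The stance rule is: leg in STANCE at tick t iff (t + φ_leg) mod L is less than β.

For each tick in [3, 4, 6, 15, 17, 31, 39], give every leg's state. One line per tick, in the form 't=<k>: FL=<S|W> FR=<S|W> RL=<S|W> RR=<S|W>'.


t=3: FL=W FR=S RL=W RR=S
t=4: FL=W FR=S RL=W RR=S
t=6: FL=W FR=S RL=W RR=S
t=15: FL=S FR=W RL=S RR=W
t=17: FL=S FR=W RL=S RR=W
t=31: FL=S FR=W RL=S RR=W
t=39: FL=S FR=W RL=S RR=W

t=3: phase=(13,3,13,3) vs β=11 → FL=W FR=S RL=W RR=S
t=4: phase=(14,4,14,4) vs β=11 → FL=W FR=S RL=W RR=S
t=6: phase=(16,6,16,6) vs β=11 → FL=W FR=S RL=W RR=S
t=15: phase=(5,15,5,15) vs β=11 → FL=S FR=W RL=S RR=W
t=17: phase=(7,17,7,17) vs β=11 → FL=S FR=W RL=S RR=W
t=31: phase=(1,11,1,11) vs β=11 → FL=S FR=W RL=S RR=W
t=39: phase=(9,19,9,19) vs β=11 → FL=S FR=W RL=S RR=W


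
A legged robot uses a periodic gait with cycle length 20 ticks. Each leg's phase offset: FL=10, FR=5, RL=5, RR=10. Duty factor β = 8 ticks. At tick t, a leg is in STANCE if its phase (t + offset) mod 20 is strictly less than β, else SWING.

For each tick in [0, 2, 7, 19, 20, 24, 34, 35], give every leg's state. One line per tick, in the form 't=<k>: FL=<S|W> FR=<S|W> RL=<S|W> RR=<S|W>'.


t=0: phase=(10,5,5,10) vs β=8 → FL=W FR=S RL=S RR=W
t=2: phase=(12,7,7,12) vs β=8 → FL=W FR=S RL=S RR=W
t=7: phase=(17,12,12,17) vs β=8 → FL=W FR=W RL=W RR=W
t=19: phase=(9,4,4,9) vs β=8 → FL=W FR=S RL=S RR=W
t=20: phase=(10,5,5,10) vs β=8 → FL=W FR=S RL=S RR=W
t=24: phase=(14,9,9,14) vs β=8 → FL=W FR=W RL=W RR=W
t=34: phase=(4,19,19,4) vs β=8 → FL=S FR=W RL=W RR=S
t=35: phase=(5,0,0,5) vs β=8 → FL=S FR=S RL=S RR=S

t=0: FL=W FR=S RL=S RR=W
t=2: FL=W FR=S RL=S RR=W
t=7: FL=W FR=W RL=W RR=W
t=19: FL=W FR=S RL=S RR=W
t=20: FL=W FR=S RL=S RR=W
t=24: FL=W FR=W RL=W RR=W
t=34: FL=S FR=W RL=W RR=S
t=35: FL=S FR=S RL=S RR=S


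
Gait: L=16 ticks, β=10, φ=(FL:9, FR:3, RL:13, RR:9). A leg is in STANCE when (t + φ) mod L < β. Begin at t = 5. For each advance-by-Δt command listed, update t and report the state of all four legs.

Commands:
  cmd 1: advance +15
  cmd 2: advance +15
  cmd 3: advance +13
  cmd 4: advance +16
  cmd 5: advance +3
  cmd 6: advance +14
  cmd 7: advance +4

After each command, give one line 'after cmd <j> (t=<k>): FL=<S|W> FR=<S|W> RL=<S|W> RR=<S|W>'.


start t=5: FL=W FR=S RL=S RR=W
cmd 1: advance +15 → t=20, phase=(13,7,1,13) → FL=W FR=S RL=S RR=W
cmd 2: advance +15 → t=35, phase=(12,6,0,12) → FL=W FR=S RL=S RR=W
cmd 3: advance +13 → t=48, phase=(9,3,13,9) → FL=S FR=S RL=W RR=S
cmd 4: advance +16 → t=64, phase=(9,3,13,9) → FL=S FR=S RL=W RR=S
cmd 5: advance +3 → t=67, phase=(12,6,0,12) → FL=W FR=S RL=S RR=W
cmd 6: advance +14 → t=81, phase=(10,4,14,10) → FL=W FR=S RL=W RR=W
cmd 7: advance +4 → t=85, phase=(14,8,2,14) → FL=W FR=S RL=S RR=W

after cmd 1 (t=20): FL=W FR=S RL=S RR=W
after cmd 2 (t=35): FL=W FR=S RL=S RR=W
after cmd 3 (t=48): FL=S FR=S RL=W RR=S
after cmd 4 (t=64): FL=S FR=S RL=W RR=S
after cmd 5 (t=67): FL=W FR=S RL=S RR=W
after cmd 6 (t=81): FL=W FR=S RL=W RR=W
after cmd 7 (t=85): FL=W FR=S RL=S RR=W


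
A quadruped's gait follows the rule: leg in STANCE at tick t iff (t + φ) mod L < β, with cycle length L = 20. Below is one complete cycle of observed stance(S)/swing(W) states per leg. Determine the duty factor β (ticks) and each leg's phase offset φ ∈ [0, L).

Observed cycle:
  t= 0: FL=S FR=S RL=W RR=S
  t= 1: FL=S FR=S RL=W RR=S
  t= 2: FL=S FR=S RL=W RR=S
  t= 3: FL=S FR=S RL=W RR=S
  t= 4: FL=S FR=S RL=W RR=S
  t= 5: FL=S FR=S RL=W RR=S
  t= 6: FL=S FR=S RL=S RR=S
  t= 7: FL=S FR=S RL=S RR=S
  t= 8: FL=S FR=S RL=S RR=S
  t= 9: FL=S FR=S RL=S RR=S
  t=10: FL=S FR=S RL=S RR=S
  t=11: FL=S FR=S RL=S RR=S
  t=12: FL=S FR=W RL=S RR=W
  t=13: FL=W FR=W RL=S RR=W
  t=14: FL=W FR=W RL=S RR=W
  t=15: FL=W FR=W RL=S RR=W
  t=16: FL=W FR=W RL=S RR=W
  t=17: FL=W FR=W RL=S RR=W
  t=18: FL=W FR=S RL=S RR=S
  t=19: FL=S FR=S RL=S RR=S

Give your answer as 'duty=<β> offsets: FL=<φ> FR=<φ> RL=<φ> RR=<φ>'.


duty=14 offsets: FL=1 FR=2 RL=14 RR=2

duty β = stance ticks per leg = 14
FL: stance ticks = 14; W→S at t=19 → φ=1
FR: stance ticks = 14; W→S at t=18 → φ=2
RL: stance ticks = 14; W→S at t=6 → φ=14
RR: stance ticks = 14; W→S at t=18 → φ=2


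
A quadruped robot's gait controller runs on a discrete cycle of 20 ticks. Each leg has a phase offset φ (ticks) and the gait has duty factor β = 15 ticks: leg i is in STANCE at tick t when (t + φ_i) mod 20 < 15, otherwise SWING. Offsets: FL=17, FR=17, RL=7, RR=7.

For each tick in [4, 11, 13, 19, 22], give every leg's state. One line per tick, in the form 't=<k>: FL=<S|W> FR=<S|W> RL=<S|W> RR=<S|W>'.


t=4: FL=S FR=S RL=S RR=S
t=11: FL=S FR=S RL=W RR=W
t=13: FL=S FR=S RL=S RR=S
t=19: FL=W FR=W RL=S RR=S
t=22: FL=W FR=W RL=S RR=S

t=4: phase=(1,1,11,11) vs β=15 → FL=S FR=S RL=S RR=S
t=11: phase=(8,8,18,18) vs β=15 → FL=S FR=S RL=W RR=W
t=13: phase=(10,10,0,0) vs β=15 → FL=S FR=S RL=S RR=S
t=19: phase=(16,16,6,6) vs β=15 → FL=W FR=W RL=S RR=S
t=22: phase=(19,19,9,9) vs β=15 → FL=W FR=W RL=S RR=S


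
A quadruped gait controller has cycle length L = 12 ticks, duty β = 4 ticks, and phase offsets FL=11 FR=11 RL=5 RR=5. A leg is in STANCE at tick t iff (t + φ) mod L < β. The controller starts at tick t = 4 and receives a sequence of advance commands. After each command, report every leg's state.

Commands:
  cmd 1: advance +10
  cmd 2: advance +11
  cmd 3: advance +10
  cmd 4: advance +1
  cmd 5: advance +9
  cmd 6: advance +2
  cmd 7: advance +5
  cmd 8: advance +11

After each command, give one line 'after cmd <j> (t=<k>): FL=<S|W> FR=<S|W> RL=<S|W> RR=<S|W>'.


after cmd 1 (t=14): FL=S FR=S RL=W RR=W
after cmd 2 (t=25): FL=S FR=S RL=W RR=W
after cmd 3 (t=35): FL=W FR=W RL=W RR=W
after cmd 4 (t=36): FL=W FR=W RL=W RR=W
after cmd 5 (t=45): FL=W FR=W RL=S RR=S
after cmd 6 (t=47): FL=W FR=W RL=W RR=W
after cmd 7 (t=52): FL=S FR=S RL=W RR=W
after cmd 8 (t=63): FL=S FR=S RL=W RR=W

start t=4: FL=S FR=S RL=W RR=W
cmd 1: advance +10 → t=14, phase=(1,1,7,7) → FL=S FR=S RL=W RR=W
cmd 2: advance +11 → t=25, phase=(0,0,6,6) → FL=S FR=S RL=W RR=W
cmd 3: advance +10 → t=35, phase=(10,10,4,4) → FL=W FR=W RL=W RR=W
cmd 4: advance +1 → t=36, phase=(11,11,5,5) → FL=W FR=W RL=W RR=W
cmd 5: advance +9 → t=45, phase=(8,8,2,2) → FL=W FR=W RL=S RR=S
cmd 6: advance +2 → t=47, phase=(10,10,4,4) → FL=W FR=W RL=W RR=W
cmd 7: advance +5 → t=52, phase=(3,3,9,9) → FL=S FR=S RL=W RR=W
cmd 8: advance +11 → t=63, phase=(2,2,8,8) → FL=S FR=S RL=W RR=W


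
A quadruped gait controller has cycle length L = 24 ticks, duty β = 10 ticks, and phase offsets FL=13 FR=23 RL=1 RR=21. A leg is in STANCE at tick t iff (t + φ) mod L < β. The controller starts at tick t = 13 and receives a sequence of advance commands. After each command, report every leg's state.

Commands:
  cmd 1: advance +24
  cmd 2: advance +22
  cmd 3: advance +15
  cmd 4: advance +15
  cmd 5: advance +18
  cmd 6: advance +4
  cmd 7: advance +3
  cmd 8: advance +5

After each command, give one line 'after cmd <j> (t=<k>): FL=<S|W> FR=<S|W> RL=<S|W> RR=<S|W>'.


after cmd 1 (t=37): FL=S FR=W RL=W RR=W
after cmd 2 (t=59): FL=S FR=W RL=W RR=S
after cmd 3 (t=74): FL=W FR=S RL=S RR=W
after cmd 4 (t=89): FL=S FR=W RL=W RR=W
after cmd 5 (t=107): FL=S FR=W RL=W RR=S
after cmd 6 (t=111): FL=S FR=W RL=W RR=W
after cmd 7 (t=114): FL=S FR=W RL=W RR=W
after cmd 8 (t=119): FL=W FR=W RL=S RR=W

start t=13: FL=S FR=W RL=W RR=W
cmd 1: advance +24 → t=37, phase=(2,12,14,10) → FL=S FR=W RL=W RR=W
cmd 2: advance +22 → t=59, phase=(0,10,12,8) → FL=S FR=W RL=W RR=S
cmd 3: advance +15 → t=74, phase=(15,1,3,23) → FL=W FR=S RL=S RR=W
cmd 4: advance +15 → t=89, phase=(6,16,18,14) → FL=S FR=W RL=W RR=W
cmd 5: advance +18 → t=107, phase=(0,10,12,8) → FL=S FR=W RL=W RR=S
cmd 6: advance +4 → t=111, phase=(4,14,16,12) → FL=S FR=W RL=W RR=W
cmd 7: advance +3 → t=114, phase=(7,17,19,15) → FL=S FR=W RL=W RR=W
cmd 8: advance +5 → t=119, phase=(12,22,0,20) → FL=W FR=W RL=S RR=W


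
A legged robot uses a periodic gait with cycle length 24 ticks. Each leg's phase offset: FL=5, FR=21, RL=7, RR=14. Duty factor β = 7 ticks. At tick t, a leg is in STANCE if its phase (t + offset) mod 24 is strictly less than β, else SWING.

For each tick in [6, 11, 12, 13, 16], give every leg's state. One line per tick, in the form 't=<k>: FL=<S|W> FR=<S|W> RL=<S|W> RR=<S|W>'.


t=6: phase=(11,3,13,20) vs β=7 → FL=W FR=S RL=W RR=W
t=11: phase=(16,8,18,1) vs β=7 → FL=W FR=W RL=W RR=S
t=12: phase=(17,9,19,2) vs β=7 → FL=W FR=W RL=W RR=S
t=13: phase=(18,10,20,3) vs β=7 → FL=W FR=W RL=W RR=S
t=16: phase=(21,13,23,6) vs β=7 → FL=W FR=W RL=W RR=S

t=6: FL=W FR=S RL=W RR=W
t=11: FL=W FR=W RL=W RR=S
t=12: FL=W FR=W RL=W RR=S
t=13: FL=W FR=W RL=W RR=S
t=16: FL=W FR=W RL=W RR=S


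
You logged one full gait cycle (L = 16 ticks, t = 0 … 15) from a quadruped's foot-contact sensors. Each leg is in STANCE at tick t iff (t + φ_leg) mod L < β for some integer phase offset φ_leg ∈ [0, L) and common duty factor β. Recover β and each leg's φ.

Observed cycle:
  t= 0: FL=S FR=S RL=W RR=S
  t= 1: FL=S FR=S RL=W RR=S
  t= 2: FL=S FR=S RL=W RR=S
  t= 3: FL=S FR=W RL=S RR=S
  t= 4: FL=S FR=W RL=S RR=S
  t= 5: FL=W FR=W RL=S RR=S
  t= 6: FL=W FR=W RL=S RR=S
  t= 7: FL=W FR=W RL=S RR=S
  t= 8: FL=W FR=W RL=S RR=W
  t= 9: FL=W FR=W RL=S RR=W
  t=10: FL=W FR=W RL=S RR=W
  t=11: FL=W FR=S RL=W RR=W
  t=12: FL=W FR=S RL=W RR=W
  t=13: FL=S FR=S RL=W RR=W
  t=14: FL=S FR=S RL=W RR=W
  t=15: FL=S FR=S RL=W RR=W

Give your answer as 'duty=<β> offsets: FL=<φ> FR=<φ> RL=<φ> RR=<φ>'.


duty=8 offsets: FL=3 FR=5 RL=13 RR=0

duty β = stance ticks per leg = 8
FL: stance ticks = 8; W→S at t=13 → φ=3
FR: stance ticks = 8; W→S at t=11 → φ=5
RL: stance ticks = 8; W→S at t=3 → φ=13
RR: stance ticks = 8; W→S at t=0 → φ=0


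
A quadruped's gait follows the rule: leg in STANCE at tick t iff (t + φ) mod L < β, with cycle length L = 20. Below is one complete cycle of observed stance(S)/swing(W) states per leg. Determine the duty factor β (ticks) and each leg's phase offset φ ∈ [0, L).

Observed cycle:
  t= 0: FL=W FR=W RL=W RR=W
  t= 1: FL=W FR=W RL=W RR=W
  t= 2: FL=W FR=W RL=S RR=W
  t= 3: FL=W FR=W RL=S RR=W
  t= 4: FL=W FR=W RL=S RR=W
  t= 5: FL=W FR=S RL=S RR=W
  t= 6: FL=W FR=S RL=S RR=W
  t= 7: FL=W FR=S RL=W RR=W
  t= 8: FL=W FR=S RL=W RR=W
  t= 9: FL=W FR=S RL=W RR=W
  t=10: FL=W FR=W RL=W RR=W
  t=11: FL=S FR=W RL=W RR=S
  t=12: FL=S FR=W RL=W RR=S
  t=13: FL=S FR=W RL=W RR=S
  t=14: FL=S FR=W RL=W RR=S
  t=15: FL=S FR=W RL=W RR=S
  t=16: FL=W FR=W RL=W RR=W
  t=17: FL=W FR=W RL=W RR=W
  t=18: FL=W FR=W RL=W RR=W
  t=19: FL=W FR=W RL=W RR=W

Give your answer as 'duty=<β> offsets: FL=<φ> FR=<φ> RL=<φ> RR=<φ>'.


duty=5 offsets: FL=9 FR=15 RL=18 RR=9

duty β = stance ticks per leg = 5
FL: stance ticks = 5; W→S at t=11 → φ=9
FR: stance ticks = 5; W→S at t=5 → φ=15
RL: stance ticks = 5; W→S at t=2 → φ=18
RR: stance ticks = 5; W→S at t=11 → φ=9


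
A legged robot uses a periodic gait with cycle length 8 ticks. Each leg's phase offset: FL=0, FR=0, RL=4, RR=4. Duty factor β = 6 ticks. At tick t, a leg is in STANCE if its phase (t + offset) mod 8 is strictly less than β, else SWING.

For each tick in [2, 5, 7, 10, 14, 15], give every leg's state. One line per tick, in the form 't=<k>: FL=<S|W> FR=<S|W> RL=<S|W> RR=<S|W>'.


t=2: phase=(2,2,6,6) vs β=6 → FL=S FR=S RL=W RR=W
t=5: phase=(5,5,1,1) vs β=6 → FL=S FR=S RL=S RR=S
t=7: phase=(7,7,3,3) vs β=6 → FL=W FR=W RL=S RR=S
t=10: phase=(2,2,6,6) vs β=6 → FL=S FR=S RL=W RR=W
t=14: phase=(6,6,2,2) vs β=6 → FL=W FR=W RL=S RR=S
t=15: phase=(7,7,3,3) vs β=6 → FL=W FR=W RL=S RR=S

t=2: FL=S FR=S RL=W RR=W
t=5: FL=S FR=S RL=S RR=S
t=7: FL=W FR=W RL=S RR=S
t=10: FL=S FR=S RL=W RR=W
t=14: FL=W FR=W RL=S RR=S
t=15: FL=W FR=W RL=S RR=S
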